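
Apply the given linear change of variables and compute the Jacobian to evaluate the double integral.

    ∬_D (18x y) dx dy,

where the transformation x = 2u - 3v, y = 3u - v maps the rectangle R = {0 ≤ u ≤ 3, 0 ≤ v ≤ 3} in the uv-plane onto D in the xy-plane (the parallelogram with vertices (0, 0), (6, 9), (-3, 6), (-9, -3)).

Compute the Jacobian determinant of (x, y) with respect to (u, v):

    ∂(x,y)/∂(u,v) = | 2  -3 | = (2)(-1) - (-3)(3) = 7.
                   | 3  -1 |

Its absolute value is |J| = 7 (the area scaling factor).

Substituting x = 2u - 3v, y = 3u - v into the integrand,

    18x y → 108u^2 - 198u v + 54v^2,

so the integral becomes

    ∬_R (108u^2 - 198u v + 54v^2) · |J| du dv = ∫_0^3 ∫_0^3 (756u^2 - 1386u v + 378v^2) dv du.

Inner (v): 2268u^2 - 6237u + 3402.
Outer (u): 5103/2.

Therefore ∬_D (18x y) dx dy = 5103/2.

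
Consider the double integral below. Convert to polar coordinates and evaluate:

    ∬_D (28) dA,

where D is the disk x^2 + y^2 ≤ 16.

The region D is 0 ≤ r ≤ 4, 0 ≤ θ ≤ 2π in polar coordinates, where x = r cos(θ), y = r sin(θ), and dA = r dr dθ.

Under the substitution, the integrand becomes 28, so

    ∬_D (28) dA = ∫_{0}^{2π} ∫_{0}^{4} (28) · r dr dθ.

Inner integral (in r): ∫_{0}^{4} (28) · r dr = 224.

Outer integral (in θ): ∫_{0}^{2π} (224) dθ = 448π.

Therefore ∬_D (28) dA = 448π.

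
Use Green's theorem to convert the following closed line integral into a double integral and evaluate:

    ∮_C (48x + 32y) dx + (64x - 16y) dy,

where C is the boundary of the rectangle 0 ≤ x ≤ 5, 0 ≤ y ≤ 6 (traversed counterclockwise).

Green's theorem converts the closed line integral into a double integral over the enclosed region D:

    ∮_C P dx + Q dy = ∬_D (∂Q/∂x - ∂P/∂y) dA.

Here P = 48x + 32y, Q = 64x - 16y, so

    ∂Q/∂x = 64,    ∂P/∂y = 32,
    ∂Q/∂x - ∂P/∂y = 32.

D is the region 0 ≤ x ≤ 5, 0 ≤ y ≤ 6. Evaluating the double integral:

    ∬_D (32) dA = ∫_0^{5} ∫_0^{6} (32) dy dx.

Inner (y from 0 to 6): 192.
Outer (x from 0 to 5): 960.

Therefore ∮_C P dx + Q dy = 960.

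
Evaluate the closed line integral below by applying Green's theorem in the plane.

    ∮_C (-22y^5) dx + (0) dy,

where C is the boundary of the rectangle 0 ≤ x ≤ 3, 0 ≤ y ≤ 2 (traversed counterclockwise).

Green's theorem converts the closed line integral into a double integral over the enclosed region D:

    ∮_C P dx + Q dy = ∬_D (∂Q/∂x - ∂P/∂y) dA.

Here P = -22y^5, Q = 0, so

    ∂Q/∂x = 0,    ∂P/∂y = -110y^4,
    ∂Q/∂x - ∂P/∂y = 110y^4.

D is the region 0 ≤ x ≤ 3, 0 ≤ y ≤ 2. Evaluating the double integral:

    ∬_D (110y^4) dA = ∫_0^{3} ∫_0^{2} (110y^4) dy dx.

Inner (y from 0 to 2): 704.
Outer (x from 0 to 3): 2112.

Therefore ∮_C P dx + Q dy = 2112.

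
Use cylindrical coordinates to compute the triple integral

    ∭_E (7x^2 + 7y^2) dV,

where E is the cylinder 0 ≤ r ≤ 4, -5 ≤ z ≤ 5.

In cylindrical coordinates, x = r cos(θ), y = r sin(θ), z = z, and dV = r dr dθ dz.

The integrand becomes 7r^2, so

    ∭_E (7x^2 + 7y^2) dV = ∫_{0}^{2π} ∫_{0}^{4} ∫_{-5}^{5} (7r^2) · r dz dr dθ.

Inner (z): 70r^3.
Middle (r from 0 to 4): 4480.
Outer (θ): 8960π.

Therefore the triple integral equals 8960π.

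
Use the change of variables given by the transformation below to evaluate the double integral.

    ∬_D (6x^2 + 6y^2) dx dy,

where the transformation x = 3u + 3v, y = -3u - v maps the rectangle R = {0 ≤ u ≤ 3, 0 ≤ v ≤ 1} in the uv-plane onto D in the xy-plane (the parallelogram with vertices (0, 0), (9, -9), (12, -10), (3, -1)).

Compute the Jacobian determinant of (x, y) with respect to (u, v):

    ∂(x,y)/∂(u,v) = | 3  3 | = (3)(-1) - (3)(-3) = 6.
                   | -3  -1 |

Its absolute value is |J| = 6 (the area scaling factor).

Substituting x = 3u + 3v, y = -3u - v into the integrand,

    6x^2 + 6y^2 → 108u^2 + 144u v + 60v^2,

so the integral becomes

    ∬_R (108u^2 + 144u v + 60v^2) · |J| du dv = ∫_0^3 ∫_0^1 (648u^2 + 864u v + 360v^2) dv du.

Inner (v): 648u^2 + 432u + 120.
Outer (u): 8136.

Therefore ∬_D (6x^2 + 6y^2) dx dy = 8136.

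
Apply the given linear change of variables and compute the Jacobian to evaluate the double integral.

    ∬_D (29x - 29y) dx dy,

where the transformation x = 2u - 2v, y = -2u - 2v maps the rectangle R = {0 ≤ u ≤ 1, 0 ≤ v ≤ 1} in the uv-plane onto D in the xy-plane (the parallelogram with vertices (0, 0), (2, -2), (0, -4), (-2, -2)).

Compute the Jacobian determinant of (x, y) with respect to (u, v):

    ∂(x,y)/∂(u,v) = | 2  -2 | = (2)(-2) - (-2)(-2) = -8.
                   | -2  -2 |

Its absolute value is |J| = 8 (the area scaling factor).

Substituting x = 2u - 2v, y = -2u - 2v into the integrand,

    29x - 29y → 116u,

so the integral becomes

    ∬_R (116u) · |J| du dv = ∫_0^1 ∫_0^1 (928u) dv du.

Inner (v): 928u.
Outer (u): 464.

Therefore ∬_D (29x - 29y) dx dy = 464.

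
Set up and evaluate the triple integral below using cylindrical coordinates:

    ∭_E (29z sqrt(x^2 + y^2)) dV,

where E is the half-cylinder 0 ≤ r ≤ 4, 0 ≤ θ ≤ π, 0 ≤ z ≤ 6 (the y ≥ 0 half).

In cylindrical coordinates, x = r cos(θ), y = r sin(θ), z = z, and dV = r dr dθ dz.

The integrand becomes 29r z, so

    ∭_E (29z sqrt(x^2 + y^2)) dV = ∫_{0}^{π} ∫_{0}^{4} ∫_{0}^{6} (29r z) · r dz dr dθ.

Inner (z): 522r^2.
Middle (r from 0 to 4): 11136.
Outer (θ): 11136π.

Therefore the triple integral equals 11136π.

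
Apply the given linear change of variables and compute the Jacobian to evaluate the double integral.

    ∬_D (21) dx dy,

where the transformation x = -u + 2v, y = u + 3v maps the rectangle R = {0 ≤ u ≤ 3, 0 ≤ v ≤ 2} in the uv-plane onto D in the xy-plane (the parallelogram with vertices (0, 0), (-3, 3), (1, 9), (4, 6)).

Compute the Jacobian determinant of (x, y) with respect to (u, v):

    ∂(x,y)/∂(u,v) = | -1  2 | = (-1)(3) - (2)(1) = -5.
                   | 1  3 |

Its absolute value is |J| = 5 (the area scaling factor).

Substituting x = -u + 2v, y = u + 3v into the integrand,

    21 → 21,

so the integral becomes

    ∬_R (21) · |J| du dv = ∫_0^3 ∫_0^2 (105) dv du.

Inner (v): 210.
Outer (u): 630.

Therefore ∬_D (21) dx dy = 630.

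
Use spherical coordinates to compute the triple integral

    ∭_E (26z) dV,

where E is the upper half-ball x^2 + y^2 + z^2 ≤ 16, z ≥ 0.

In spherical coordinates, x = ρ sin(φ) cos(θ), y = ρ sin(φ) sin(θ), z = ρ cos(φ), and dV = ρ^2 sin(φ) dρ dφ dθ.

The integrand becomes 26ρ cos(φ), so

    ∭_E (26z) dV = ∫_{0}^{2π} ∫_{0}^{π/2} ∫_{0}^{4} (26ρ cos(φ)) · ρ^2 sin(φ) dρ dφ dθ.

Inner (ρ): 832sin(2φ).
Middle (φ): 832.
Outer (θ): 1664π.

Therefore the triple integral equals 1664π.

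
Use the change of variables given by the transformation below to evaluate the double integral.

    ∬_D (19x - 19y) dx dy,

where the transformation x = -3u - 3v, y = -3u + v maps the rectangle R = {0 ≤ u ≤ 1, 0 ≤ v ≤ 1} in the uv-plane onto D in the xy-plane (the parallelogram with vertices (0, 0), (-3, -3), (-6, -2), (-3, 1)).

Compute the Jacobian determinant of (x, y) with respect to (u, v):

    ∂(x,y)/∂(u,v) = | -3  -3 | = (-3)(1) - (-3)(-3) = -12.
                   | -3  1 |

Its absolute value is |J| = 12 (the area scaling factor).

Substituting x = -3u - 3v, y = -3u + v into the integrand,

    19x - 19y → -76v,

so the integral becomes

    ∬_R (-76v) · |J| du dv = ∫_0^1 ∫_0^1 (-912v) dv du.

Inner (v): -456.
Outer (u): -456.

Therefore ∬_D (19x - 19y) dx dy = -456.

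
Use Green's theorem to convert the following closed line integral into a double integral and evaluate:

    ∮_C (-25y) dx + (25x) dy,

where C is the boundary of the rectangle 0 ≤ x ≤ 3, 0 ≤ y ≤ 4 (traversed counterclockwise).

Green's theorem converts the closed line integral into a double integral over the enclosed region D:

    ∮_C P dx + Q dy = ∬_D (∂Q/∂x - ∂P/∂y) dA.

Here P = -25y, Q = 25x, so

    ∂Q/∂x = 25,    ∂P/∂y = -25,
    ∂Q/∂x - ∂P/∂y = 50.

D is the region 0 ≤ x ≤ 3, 0 ≤ y ≤ 4. Evaluating the double integral:

    ∬_D (50) dA = ∫_0^{3} ∫_0^{4} (50) dy dx.

Inner (y from 0 to 4): 200.
Outer (x from 0 to 3): 600.

Therefore ∮_C P dx + Q dy = 600.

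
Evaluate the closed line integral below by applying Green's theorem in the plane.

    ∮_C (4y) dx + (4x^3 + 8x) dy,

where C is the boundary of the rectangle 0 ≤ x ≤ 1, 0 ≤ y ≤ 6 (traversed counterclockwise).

Green's theorem converts the closed line integral into a double integral over the enclosed region D:

    ∮_C P dx + Q dy = ∬_D (∂Q/∂x - ∂P/∂y) dA.

Here P = 4y, Q = 4x^3 + 8x, so

    ∂Q/∂x = 12x^2 + 8,    ∂P/∂y = 4,
    ∂Q/∂x - ∂P/∂y = 12x^2 + 4.

D is the region 0 ≤ x ≤ 1, 0 ≤ y ≤ 6. Evaluating the double integral:

    ∬_D (12x^2 + 4) dA = ∫_0^{1} ∫_0^{6} (12x^2 + 4) dy dx.

Inner (y from 0 to 6): 72x^2 + 24.
Outer (x from 0 to 1): 48.

Therefore ∮_C P dx + Q dy = 48.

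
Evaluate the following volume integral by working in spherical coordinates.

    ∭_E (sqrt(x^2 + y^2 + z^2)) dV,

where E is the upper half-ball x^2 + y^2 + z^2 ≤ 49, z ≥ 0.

In spherical coordinates, x = ρ sin(φ) cos(θ), y = ρ sin(φ) sin(θ), z = ρ cos(φ), and dV = ρ^2 sin(φ) dρ dφ dθ.

The integrand becomes ρ, so

    ∭_E (sqrt(x^2 + y^2 + z^2)) dV = ∫_{0}^{2π} ∫_{0}^{π/2} ∫_{0}^{7} (ρ) · ρ^2 sin(φ) dρ dφ dθ.

Inner (ρ): 2401sin(φ)/4.
Middle (φ): 2401/4.
Outer (θ): 2401π/2.

Therefore the triple integral equals 2401π/2.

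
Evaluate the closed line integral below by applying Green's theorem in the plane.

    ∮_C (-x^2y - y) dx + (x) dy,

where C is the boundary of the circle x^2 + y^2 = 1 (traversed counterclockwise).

Green's theorem converts the closed line integral into a double integral over the enclosed region D:

    ∮_C P dx + Q dy = ∬_D (∂Q/∂x - ∂P/∂y) dA.

Here P = -x^2y - y, Q = x, so

    ∂Q/∂x = 1,    ∂P/∂y = -x^2 - 1,
    ∂Q/∂x - ∂P/∂y = x^2 + 2.

D is the region x^2 + y^2 ≤ 1. Evaluating the double integral:

In polar coordinates (x = r cos θ, y = r sin θ, dA = r dr dθ) the integrand becomes r^2cos(θ)^2 + 2, so

    ∬_D (x^2 + 2) dA = ∫_0^{2π} ∫_0^{1} (r^2cos(θ)^2 + 2) · r dr dθ.

Inner (r from 0 to 1): cos(θ)^2/4 + 1.
Outer (θ from 0 to 2π): 9π/4.

Therefore ∮_C P dx + Q dy = 9π/4.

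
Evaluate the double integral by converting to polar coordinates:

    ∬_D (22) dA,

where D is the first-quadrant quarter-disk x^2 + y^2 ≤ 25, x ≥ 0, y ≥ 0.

The region D is 0 ≤ r ≤ 5, 0 ≤ θ ≤ π/2 in polar coordinates, where x = r cos(θ), y = r sin(θ), and dA = r dr dθ.

Under the substitution, the integrand becomes 22, so

    ∬_D (22) dA = ∫_{0}^{π/2} ∫_{0}^{5} (22) · r dr dθ.

Inner integral (in r): ∫_{0}^{5} (22) · r dr = 275.

Outer integral (in θ): ∫_{0}^{π/2} (275) dθ = 275π/2.

Therefore ∬_D (22) dA = 275π/2.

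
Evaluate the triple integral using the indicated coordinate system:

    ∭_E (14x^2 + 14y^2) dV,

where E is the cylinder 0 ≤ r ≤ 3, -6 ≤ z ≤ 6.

In cylindrical coordinates, x = r cos(θ), y = r sin(θ), z = z, and dV = r dr dθ dz.

The integrand becomes 14r^2, so

    ∭_E (14x^2 + 14y^2) dV = ∫_{0}^{2π} ∫_{0}^{3} ∫_{-6}^{6} (14r^2) · r dz dr dθ.

Inner (z): 168r^3.
Middle (r from 0 to 3): 3402.
Outer (θ): 6804π.

Therefore the triple integral equals 6804π.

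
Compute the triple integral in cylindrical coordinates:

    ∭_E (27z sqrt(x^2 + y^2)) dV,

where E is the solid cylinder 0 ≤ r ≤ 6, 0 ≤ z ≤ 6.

In cylindrical coordinates, x = r cos(θ), y = r sin(θ), z = z, and dV = r dr dθ dz.

The integrand becomes 27r z, so

    ∭_E (27z sqrt(x^2 + y^2)) dV = ∫_{0}^{2π} ∫_{0}^{6} ∫_{0}^{6} (27r z) · r dz dr dθ.

Inner (z): 486r^2.
Middle (r from 0 to 6): 34992.
Outer (θ): 69984π.

Therefore the triple integral equals 69984π.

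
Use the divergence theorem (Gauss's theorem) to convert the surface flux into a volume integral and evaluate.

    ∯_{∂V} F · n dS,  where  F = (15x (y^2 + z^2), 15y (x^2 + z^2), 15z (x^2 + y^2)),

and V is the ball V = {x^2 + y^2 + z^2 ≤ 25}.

By the divergence theorem,

    ∯_{∂V} F · n dS = ∭_V (∇ · F) dV.

Compute the divergence:
    ∇ · F = ∂F_x/∂x + ∂F_y/∂y + ∂F_z/∂z = 15y^2 + 15z^2 + 15x^2 + 15z^2 + 15x^2 + 15y^2 = 30x^2 + 30y^2 + 30z^2.

In spherical coordinates, x = ρ sin(φ) cos(θ), y = ρ sin(φ) sin(θ), z = ρ cos(φ), dV = ρ^2 sin(φ) dρ dφ dθ, with 0 ≤ ρ ≤ 5, 0 ≤ φ ≤ π, 0 ≤ θ ≤ 2π.

The integrand, after substitution and multiplying by the volume element, becomes (30ρ^2) · ρ^2 sin(φ), so

    ∭_V (∇·F) dV = ∫_0^{2π} ∫_0^{π} ∫_0^{5} (30ρ^2) · ρ^2 sin(φ) dρ dφ dθ.

Inner (ρ from 0 to 5): 18750sin(φ).
Middle (φ from 0 to π): 37500.
Outer (θ from 0 to 2π): 75000π.

Therefore ∯_{∂V} F · n dS = 75000π.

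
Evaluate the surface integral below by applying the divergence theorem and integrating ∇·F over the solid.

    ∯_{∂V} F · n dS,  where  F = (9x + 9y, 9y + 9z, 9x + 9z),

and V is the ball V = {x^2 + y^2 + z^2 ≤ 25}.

By the divergence theorem,

    ∯_{∂V} F · n dS = ∭_V (∇ · F) dV.

Compute the divergence:
    ∇ · F = ∂F_x/∂x + ∂F_y/∂y + ∂F_z/∂z = 9 + 9 + 9 = 27.

In spherical coordinates, x = ρ sin(φ) cos(θ), y = ρ sin(φ) sin(θ), z = ρ cos(φ), dV = ρ^2 sin(φ) dρ dφ dθ, with 0 ≤ ρ ≤ 5, 0 ≤ φ ≤ π, 0 ≤ θ ≤ 2π.

The integrand, after substitution and multiplying by the volume element, becomes (27) · ρ^2 sin(φ), so

    ∭_V (∇·F) dV = ∫_0^{2π} ∫_0^{π} ∫_0^{5} (27) · ρ^2 sin(φ) dρ dφ dθ.

Inner (ρ from 0 to 5): 1125sin(φ).
Middle (φ from 0 to π): 2250.
Outer (θ from 0 to 2π): 4500π.

Therefore ∯_{∂V} F · n dS = 4500π.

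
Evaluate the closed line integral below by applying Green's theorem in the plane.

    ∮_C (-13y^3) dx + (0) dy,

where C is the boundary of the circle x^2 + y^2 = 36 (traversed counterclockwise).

Green's theorem converts the closed line integral into a double integral over the enclosed region D:

    ∮_C P dx + Q dy = ∬_D (∂Q/∂x - ∂P/∂y) dA.

Here P = -13y^3, Q = 0, so

    ∂Q/∂x = 0,    ∂P/∂y = -39y^2,
    ∂Q/∂x - ∂P/∂y = 39y^2.

D is the region x^2 + y^2 ≤ 36. Evaluating the double integral:

In polar coordinates (x = r cos θ, y = r sin θ, dA = r dr dθ) the integrand becomes 39r^2sin(θ)^2, so

    ∬_D (39y^2) dA = ∫_0^{2π} ∫_0^{6} (39r^2sin(θ)^2) · r dr dθ.

Inner (r from 0 to 6): 12636sin(θ)^2.
Outer (θ from 0 to 2π): 12636π.

Therefore ∮_C P dx + Q dy = 12636π.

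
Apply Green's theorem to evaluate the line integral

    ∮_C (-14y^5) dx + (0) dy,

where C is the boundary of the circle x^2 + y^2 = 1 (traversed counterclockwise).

Green's theorem converts the closed line integral into a double integral over the enclosed region D:

    ∮_C P dx + Q dy = ∬_D (∂Q/∂x - ∂P/∂y) dA.

Here P = -14y^5, Q = 0, so

    ∂Q/∂x = 0,    ∂P/∂y = -70y^4,
    ∂Q/∂x - ∂P/∂y = 70y^4.

D is the region x^2 + y^2 ≤ 1. Evaluating the double integral:

In polar coordinates (x = r cos θ, y = r sin θ, dA = r dr dθ) the integrand becomes 70r^4sin(θ)^4, so

    ∬_D (70y^4) dA = ∫_0^{2π} ∫_0^{1} (70r^4sin(θ)^4) · r dr dθ.

Inner (r from 0 to 1): 35sin(θ)^4/3.
Outer (θ from 0 to 2π): 35π/4.

Therefore ∮_C P dx + Q dy = 35π/4.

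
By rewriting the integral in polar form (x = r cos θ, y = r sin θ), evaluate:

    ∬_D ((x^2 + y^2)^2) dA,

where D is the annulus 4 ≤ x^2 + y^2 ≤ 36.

The region D is 2 ≤ r ≤ 6, 0 ≤ θ ≤ 2π in polar coordinates, where x = r cos(θ), y = r sin(θ), and dA = r dr dθ.

Under the substitution, the integrand becomes r^4, so

    ∬_D ((x^2 + y^2)^2) dA = ∫_{0}^{2π} ∫_{2}^{6} (r^4) · r dr dθ.

Inner integral (in r): ∫_{2}^{6} (r^4) · r dr = 23296/3.

Outer integral (in θ): ∫_{0}^{2π} (23296/3) dθ = 46592π/3.

Therefore ∬_D ((x^2 + y^2)^2) dA = 46592π/3.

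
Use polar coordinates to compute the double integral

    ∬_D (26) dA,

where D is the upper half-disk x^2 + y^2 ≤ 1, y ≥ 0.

The region D is 0 ≤ r ≤ 1, 0 ≤ θ ≤ π in polar coordinates, where x = r cos(θ), y = r sin(θ), and dA = r dr dθ.

Under the substitution, the integrand becomes 26, so

    ∬_D (26) dA = ∫_{0}^{π} ∫_{0}^{1} (26) · r dr dθ.

Inner integral (in r): ∫_{0}^{1} (26) · r dr = 13.

Outer integral (in θ): ∫_{0}^{π} (13) dθ = 13π.

Therefore ∬_D (26) dA = 13π.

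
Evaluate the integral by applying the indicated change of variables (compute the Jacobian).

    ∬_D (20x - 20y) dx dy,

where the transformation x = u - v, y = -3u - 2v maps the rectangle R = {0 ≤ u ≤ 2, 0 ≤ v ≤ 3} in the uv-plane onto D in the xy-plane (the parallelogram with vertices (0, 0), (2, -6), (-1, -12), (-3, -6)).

Compute the Jacobian determinant of (x, y) with respect to (u, v):

    ∂(x,y)/∂(u,v) = | 1  -1 | = (1)(-2) - (-1)(-3) = -5.
                   | -3  -2 |

Its absolute value is |J| = 5 (the area scaling factor).

Substituting x = u - v, y = -3u - 2v into the integrand,

    20x - 20y → 80u + 20v,

so the integral becomes

    ∬_R (80u + 20v) · |J| du dv = ∫_0^2 ∫_0^3 (400u + 100v) dv du.

Inner (v): 1200u + 450.
Outer (u): 3300.

Therefore ∬_D (20x - 20y) dx dy = 3300.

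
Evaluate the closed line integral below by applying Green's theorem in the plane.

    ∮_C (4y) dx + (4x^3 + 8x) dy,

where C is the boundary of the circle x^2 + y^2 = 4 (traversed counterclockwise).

Green's theorem converts the closed line integral into a double integral over the enclosed region D:

    ∮_C P dx + Q dy = ∬_D (∂Q/∂x - ∂P/∂y) dA.

Here P = 4y, Q = 4x^3 + 8x, so

    ∂Q/∂x = 12x^2 + 8,    ∂P/∂y = 4,
    ∂Q/∂x - ∂P/∂y = 12x^2 + 4.

D is the region x^2 + y^2 ≤ 4. Evaluating the double integral:

In polar coordinates (x = r cos θ, y = r sin θ, dA = r dr dθ) the integrand becomes 12r^2cos(θ)^2 + 4, so

    ∬_D (12x^2 + 4) dA = ∫_0^{2π} ∫_0^{2} (12r^2cos(θ)^2 + 4) · r dr dθ.

Inner (r from 0 to 2): 48cos(θ)^2 + 8.
Outer (θ from 0 to 2π): 64π.

Therefore ∮_C P dx + Q dy = 64π.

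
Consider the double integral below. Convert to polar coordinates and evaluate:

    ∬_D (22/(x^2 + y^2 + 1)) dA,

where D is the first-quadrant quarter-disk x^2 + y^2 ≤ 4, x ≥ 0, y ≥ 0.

The region D is 0 ≤ r ≤ 2, 0 ≤ θ ≤ π/2 in polar coordinates, where x = r cos(θ), y = r sin(θ), and dA = r dr dθ.

Under the substitution, the integrand becomes 22/(r^2 + 1), so

    ∬_D (22/(x^2 + y^2 + 1)) dA = ∫_{0}^{π/2} ∫_{0}^{2} (22/(r^2 + 1)) · r dr dθ.

Inner integral (in r): ∫_{0}^{2} (22/(r^2 + 1)) · r dr = log(48828125).

Outer integral (in θ): ∫_{0}^{π/2} (log(48828125)) dθ = log(48828125^(π/2)).

Therefore ∬_D (22/(x^2 + y^2 + 1)) dA = log(48828125^(π/2)).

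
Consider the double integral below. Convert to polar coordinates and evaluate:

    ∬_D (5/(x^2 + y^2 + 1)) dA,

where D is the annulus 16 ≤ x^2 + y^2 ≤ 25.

The region D is 4 ≤ r ≤ 5, 0 ≤ θ ≤ 2π in polar coordinates, where x = r cos(θ), y = r sin(θ), and dA = r dr dθ.

Under the substitution, the integrand becomes 5/(r^2 + 1), so

    ∬_D (5/(x^2 + y^2 + 1)) dA = ∫_{0}^{2π} ∫_{4}^{5} (5/(r^2 + 1)) · r dr dθ.

Inner integral (in r): ∫_{4}^{5} (5/(r^2 + 1)) · r dr = log(676sqrt(442)/4913).

Outer integral (in θ): ∫_{0}^{2π} (log(676sqrt(442)/4913)) dθ = log((676sqrt(442)/4913)^(2π)).

Therefore ∬_D (5/(x^2 + y^2 + 1)) dA = log((676sqrt(442)/4913)^(2π)).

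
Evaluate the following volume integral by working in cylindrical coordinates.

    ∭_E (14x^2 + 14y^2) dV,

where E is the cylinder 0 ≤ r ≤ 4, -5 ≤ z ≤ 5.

In cylindrical coordinates, x = r cos(θ), y = r sin(θ), z = z, and dV = r dr dθ dz.

The integrand becomes 14r^2, so

    ∭_E (14x^2 + 14y^2) dV = ∫_{0}^{2π} ∫_{0}^{4} ∫_{-5}^{5} (14r^2) · r dz dr dθ.

Inner (z): 140r^3.
Middle (r from 0 to 4): 8960.
Outer (θ): 17920π.

Therefore the triple integral equals 17920π.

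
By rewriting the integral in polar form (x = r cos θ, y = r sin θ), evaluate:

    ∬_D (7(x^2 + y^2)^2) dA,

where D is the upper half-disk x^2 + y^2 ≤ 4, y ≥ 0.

The region D is 0 ≤ r ≤ 2, 0 ≤ θ ≤ π in polar coordinates, where x = r cos(θ), y = r sin(θ), and dA = r dr dθ.

Under the substitution, the integrand becomes 7r^4, so

    ∬_D (7(x^2 + y^2)^2) dA = ∫_{0}^{π} ∫_{0}^{2} (7r^4) · r dr dθ.

Inner integral (in r): ∫_{0}^{2} (7r^4) · r dr = 224/3.

Outer integral (in θ): ∫_{0}^{π} (224/3) dθ = 224π/3.

Therefore ∬_D (7(x^2 + y^2)^2) dA = 224π/3.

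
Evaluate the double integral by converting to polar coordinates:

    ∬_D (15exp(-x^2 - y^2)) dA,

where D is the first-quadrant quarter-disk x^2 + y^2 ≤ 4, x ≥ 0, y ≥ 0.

The region D is 0 ≤ r ≤ 2, 0 ≤ θ ≤ π/2 in polar coordinates, where x = r cos(θ), y = r sin(θ), and dA = r dr dθ.

Under the substitution, the integrand becomes 15exp(-r^2), so

    ∬_D (15exp(-x^2 - y^2)) dA = ∫_{0}^{π/2} ∫_{0}^{2} (15exp(-r^2)) · r dr dθ.

Inner integral (in r): ∫_{0}^{2} (15exp(-r^2)) · r dr = 15/2 - 15exp(-4)/2.

Outer integral (in θ): ∫_{0}^{π/2} (15/2 - 15exp(-4)/2) dθ = -15π (1 - exp(4))exp(-4)/4.

Therefore ∬_D (15exp(-x^2 - y^2)) dA = -15π (1 - exp(4))exp(-4)/4.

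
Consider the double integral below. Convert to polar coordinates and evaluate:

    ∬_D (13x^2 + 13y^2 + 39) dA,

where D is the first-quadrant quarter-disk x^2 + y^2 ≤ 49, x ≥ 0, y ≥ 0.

The region D is 0 ≤ r ≤ 7, 0 ≤ θ ≤ π/2 in polar coordinates, where x = r cos(θ), y = r sin(θ), and dA = r dr dθ.

Under the substitution, the integrand becomes 13r^2 + 39, so

    ∬_D (13x^2 + 13y^2 + 39) dA = ∫_{0}^{π/2} ∫_{0}^{7} (13r^2 + 39) · r dr dθ.

Inner integral (in r): ∫_{0}^{7} (13r^2 + 39) · r dr = 35035/4.

Outer integral (in θ): ∫_{0}^{π/2} (35035/4) dθ = 35035π/8.

Therefore ∬_D (13x^2 + 13y^2 + 39) dA = 35035π/8.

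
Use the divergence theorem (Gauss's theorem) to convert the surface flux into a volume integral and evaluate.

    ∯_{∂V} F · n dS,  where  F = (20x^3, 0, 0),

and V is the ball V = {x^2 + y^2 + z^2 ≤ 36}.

By the divergence theorem,

    ∯_{∂V} F · n dS = ∭_V (∇ · F) dV.

Compute the divergence:
    ∇ · F = ∂F_x/∂x + ∂F_y/∂y + ∂F_z/∂z = 60x^2 + 0 + 0 = 60x^2.

In spherical coordinates, x = ρ sin(φ) cos(θ), y = ρ sin(φ) sin(θ), z = ρ cos(φ), dV = ρ^2 sin(φ) dρ dφ dθ, with 0 ≤ ρ ≤ 6, 0 ≤ φ ≤ π, 0 ≤ θ ≤ 2π.

The integrand, after substitution and multiplying by the volume element, becomes (60ρ^2sin(φ)^2cos(θ)^2) · ρ^2 sin(φ), so

    ∭_V (∇·F) dV = ∫_0^{2π} ∫_0^{π} ∫_0^{6} (60ρ^2sin(φ)^2cos(θ)^2) · ρ^2 sin(φ) dρ dφ dθ.

Inner (ρ from 0 to 6): 93312sin(φ)^3cos(θ)^2.
Middle (φ from 0 to π): 124416cos(θ)^2.
Outer (θ from 0 to 2π): 124416π.

Therefore ∯_{∂V} F · n dS = 124416π.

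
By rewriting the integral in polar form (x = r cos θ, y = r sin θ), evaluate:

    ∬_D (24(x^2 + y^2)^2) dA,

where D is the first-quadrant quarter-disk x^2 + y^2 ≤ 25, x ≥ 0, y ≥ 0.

The region D is 0 ≤ r ≤ 5, 0 ≤ θ ≤ π/2 in polar coordinates, where x = r cos(θ), y = r sin(θ), and dA = r dr dθ.

Under the substitution, the integrand becomes 24r^4, so

    ∬_D (24(x^2 + y^2)^2) dA = ∫_{0}^{π/2} ∫_{0}^{5} (24r^4) · r dr dθ.

Inner integral (in r): ∫_{0}^{5} (24r^4) · r dr = 62500.

Outer integral (in θ): ∫_{0}^{π/2} (62500) dθ = 31250π.

Therefore ∬_D (24(x^2 + y^2)^2) dA = 31250π.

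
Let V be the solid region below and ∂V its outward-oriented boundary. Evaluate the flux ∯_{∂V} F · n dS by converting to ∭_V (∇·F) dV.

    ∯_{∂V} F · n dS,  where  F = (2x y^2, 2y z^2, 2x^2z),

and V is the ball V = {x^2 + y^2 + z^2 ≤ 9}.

By the divergence theorem,

    ∯_{∂V} F · n dS = ∭_V (∇ · F) dV.

Compute the divergence:
    ∇ · F = ∂F_x/∂x + ∂F_y/∂y + ∂F_z/∂z = 2y^2 + 2z^2 + 2x^2 = 2x^2 + 2y^2 + 2z^2.

In spherical coordinates, x = ρ sin(φ) cos(θ), y = ρ sin(φ) sin(θ), z = ρ cos(φ), dV = ρ^2 sin(φ) dρ dφ dθ, with 0 ≤ ρ ≤ 3, 0 ≤ φ ≤ π, 0 ≤ θ ≤ 2π.

The integrand, after substitution and multiplying by the volume element, becomes (2ρ^2) · ρ^2 sin(φ), so

    ∭_V (∇·F) dV = ∫_0^{2π} ∫_0^{π} ∫_0^{3} (2ρ^2) · ρ^2 sin(φ) dρ dφ dθ.

Inner (ρ from 0 to 3): 486sin(φ)/5.
Middle (φ from 0 to π): 972/5.
Outer (θ from 0 to 2π): 1944π/5.

Therefore ∯_{∂V} F · n dS = 1944π/5.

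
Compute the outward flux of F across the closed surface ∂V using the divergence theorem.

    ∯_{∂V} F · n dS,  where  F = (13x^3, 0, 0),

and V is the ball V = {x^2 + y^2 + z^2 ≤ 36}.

By the divergence theorem,

    ∯_{∂V} F · n dS = ∭_V (∇ · F) dV.

Compute the divergence:
    ∇ · F = ∂F_x/∂x + ∂F_y/∂y + ∂F_z/∂z = 39x^2 + 0 + 0 = 39x^2.

In spherical coordinates, x = ρ sin(φ) cos(θ), y = ρ sin(φ) sin(θ), z = ρ cos(φ), dV = ρ^2 sin(φ) dρ dφ dθ, with 0 ≤ ρ ≤ 6, 0 ≤ φ ≤ π, 0 ≤ θ ≤ 2π.

The integrand, after substitution and multiplying by the volume element, becomes (39ρ^2sin(φ)^2cos(θ)^2) · ρ^2 sin(φ), so

    ∭_V (∇·F) dV = ∫_0^{2π} ∫_0^{π} ∫_0^{6} (39ρ^2sin(φ)^2cos(θ)^2) · ρ^2 sin(φ) dρ dφ dθ.

Inner (ρ from 0 to 6): 303264sin(φ)^3cos(θ)^2/5.
Middle (φ from 0 to π): 404352cos(θ)^2/5.
Outer (θ from 0 to 2π): 404352π/5.

Therefore ∯_{∂V} F · n dS = 404352π/5.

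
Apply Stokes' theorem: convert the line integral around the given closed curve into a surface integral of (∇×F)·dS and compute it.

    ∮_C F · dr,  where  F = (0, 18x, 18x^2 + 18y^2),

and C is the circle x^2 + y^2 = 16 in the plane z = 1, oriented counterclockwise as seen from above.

Let S be the flat disk x^2 + y^2 ≤ 16 in the plane z = 1, with upward unit normal n̂ = ẑ. By Stokes' theorem,

    ∮_C F · dr = ∬_S (∇ × F) · n̂ dS = ∬_D (curl F)_z dA,

where D is the disk x^2 + y^2 ≤ 16.

Compute the curl of F = (0, 18x, 18x^2 + 18y^2):
    (∇ × F)_x = ∂F_z/∂y - ∂F_y/∂z = 36y,
    (∇ × F)_y = ∂F_x/∂z - ∂F_z/∂x = -36x,
    (∇ × F)_z = ∂F_y/∂x - ∂F_x/∂y = 18.

On z = 1, (curl F)_z = 18.

Convert to polar (x = r cos θ, y = r sin θ, dA = r dr dθ); the integrand becomes 18, so

    ∬_D (curl F)_z dA = ∫_0^{2π} ∫_0^{4} (18) · r dr dθ.

Inner (r from 0 to 4): 144.
Outer (θ from 0 to 2π): 288π.

Therefore ∮_C F · dr = 288π.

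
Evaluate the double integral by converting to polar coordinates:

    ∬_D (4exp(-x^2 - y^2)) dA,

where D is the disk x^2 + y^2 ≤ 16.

The region D is 0 ≤ r ≤ 4, 0 ≤ θ ≤ 2π in polar coordinates, where x = r cos(θ), y = r sin(θ), and dA = r dr dθ.

Under the substitution, the integrand becomes 4exp(-r^2), so

    ∬_D (4exp(-x^2 - y^2)) dA = ∫_{0}^{2π} ∫_{0}^{4} (4exp(-r^2)) · r dr dθ.

Inner integral (in r): ∫_{0}^{4} (4exp(-r^2)) · r dr = 2 - 2exp(-16).

Outer integral (in θ): ∫_{0}^{2π} (2 - 2exp(-16)) dθ = -4π exp(-16) + 4π.

Therefore ∬_D (4exp(-x^2 - y^2)) dA = -4π exp(-16) + 4π.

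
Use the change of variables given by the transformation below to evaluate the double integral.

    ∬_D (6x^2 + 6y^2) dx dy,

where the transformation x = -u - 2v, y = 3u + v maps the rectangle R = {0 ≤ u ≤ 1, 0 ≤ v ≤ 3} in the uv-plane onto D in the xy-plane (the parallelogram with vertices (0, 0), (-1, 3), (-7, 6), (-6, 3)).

Compute the Jacobian determinant of (x, y) with respect to (u, v):

    ∂(x,y)/∂(u,v) = | -1  -2 | = (-1)(1) - (-2)(3) = 5.
                   | 3  1 |

Its absolute value is |J| = 5 (the area scaling factor).

Substituting x = -u - 2v, y = 3u + v into the integrand,

    6x^2 + 6y^2 → 60u^2 + 60u v + 30v^2,

so the integral becomes

    ∬_R (60u^2 + 60u v + 30v^2) · |J| du dv = ∫_0^1 ∫_0^3 (300u^2 + 300u v + 150v^2) dv du.

Inner (v): 900u^2 + 1350u + 1350.
Outer (u): 2325.

Therefore ∬_D (6x^2 + 6y^2) dx dy = 2325.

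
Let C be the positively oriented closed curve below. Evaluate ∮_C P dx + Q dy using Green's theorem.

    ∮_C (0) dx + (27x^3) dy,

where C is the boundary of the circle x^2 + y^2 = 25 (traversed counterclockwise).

Green's theorem converts the closed line integral into a double integral over the enclosed region D:

    ∮_C P dx + Q dy = ∬_D (∂Q/∂x - ∂P/∂y) dA.

Here P = 0, Q = 27x^3, so

    ∂Q/∂x = 81x^2,    ∂P/∂y = 0,
    ∂Q/∂x - ∂P/∂y = 81x^2.

D is the region x^2 + y^2 ≤ 25. Evaluating the double integral:

In polar coordinates (x = r cos θ, y = r sin θ, dA = r dr dθ) the integrand becomes 81r^2cos(θ)^2, so

    ∬_D (81x^2) dA = ∫_0^{2π} ∫_0^{5} (81r^2cos(θ)^2) · r dr dθ.

Inner (r from 0 to 5): 50625cos(θ)^2/4.
Outer (θ from 0 to 2π): 50625π/4.

Therefore ∮_C P dx + Q dy = 50625π/4.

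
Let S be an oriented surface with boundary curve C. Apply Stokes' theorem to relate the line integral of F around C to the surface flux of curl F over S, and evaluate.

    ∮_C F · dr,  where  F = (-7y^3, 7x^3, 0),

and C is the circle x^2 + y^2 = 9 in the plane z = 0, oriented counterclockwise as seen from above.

Let S be the flat disk x^2 + y^2 ≤ 9 in the plane z = 0, with upward unit normal n̂ = ẑ. By Stokes' theorem,

    ∮_C F · dr = ∬_S (∇ × F) · n̂ dS = ∬_D (curl F)_z dA,

where D is the disk x^2 + y^2 ≤ 9.

Compute the curl of F = (-7y^3, 7x^3, 0):
    (∇ × F)_x = ∂F_z/∂y - ∂F_y/∂z = 0,
    (∇ × F)_y = ∂F_x/∂z - ∂F_z/∂x = 0,
    (∇ × F)_z = ∂F_y/∂x - ∂F_x/∂y = 21x^2 + 21y^2.

On z = 0, (curl F)_z = 21x^2 + 21y^2.

Convert to polar (x = r cos θ, y = r sin θ, dA = r dr dθ); the integrand becomes 21r^2, so

    ∬_D (curl F)_z dA = ∫_0^{2π} ∫_0^{3} (21r^2) · r dr dθ.

Inner (r from 0 to 3): 1701/4.
Outer (θ from 0 to 2π): 1701π/2.

Therefore ∮_C F · dr = 1701π/2.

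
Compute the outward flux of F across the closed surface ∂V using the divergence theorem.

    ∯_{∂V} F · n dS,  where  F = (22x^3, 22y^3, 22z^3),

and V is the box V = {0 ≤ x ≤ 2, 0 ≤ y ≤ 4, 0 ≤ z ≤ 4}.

By the divergence theorem,

    ∯_{∂V} F · n dS = ∭_V (∇ · F) dV.

Compute the divergence:
    ∇ · F = ∂F_x/∂x + ∂F_y/∂y + ∂F_z/∂z = 66x^2 + 66y^2 + 66z^2.

V is a rectangular box, so dV = dx dy dz with 0 ≤ x ≤ 2, 0 ≤ y ≤ 4, 0 ≤ z ≤ 4.

Integrate (66x^2 + 66y^2 + 66z^2) over V as an iterated integral:

    ∭_V (∇·F) dV = ∫_0^{2} ∫_0^{4} ∫_0^{4} (66x^2 + 66y^2 + 66z^2) dz dy dx.

Inner (z from 0 to 4): 264x^2 + 264y^2 + 1408.
Middle (y from 0 to 4): 1056x^2 + 11264.
Outer (x from 0 to 2): 25344.

Therefore ∯_{∂V} F · n dS = 25344.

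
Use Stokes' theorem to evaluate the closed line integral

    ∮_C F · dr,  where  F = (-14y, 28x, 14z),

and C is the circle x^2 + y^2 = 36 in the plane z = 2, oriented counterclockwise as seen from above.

Let S be the flat disk x^2 + y^2 ≤ 36 in the plane z = 2, with upward unit normal n̂ = ẑ. By Stokes' theorem,

    ∮_C F · dr = ∬_S (∇ × F) · n̂ dS = ∬_D (curl F)_z dA,

where D is the disk x^2 + y^2 ≤ 36.

Compute the curl of F = (-14y, 28x, 14z):
    (∇ × F)_x = ∂F_z/∂y - ∂F_y/∂z = 0,
    (∇ × F)_y = ∂F_x/∂z - ∂F_z/∂x = 0,
    (∇ × F)_z = ∂F_y/∂x - ∂F_x/∂y = 42.

On z = 2, (curl F)_z = 42.

Convert to polar (x = r cos θ, y = r sin θ, dA = r dr dθ); the integrand becomes 42, so

    ∬_D (curl F)_z dA = ∫_0^{2π} ∫_0^{6} (42) · r dr dθ.

Inner (r from 0 to 6): 756.
Outer (θ from 0 to 2π): 1512π.

Therefore ∮_C F · dr = 1512π.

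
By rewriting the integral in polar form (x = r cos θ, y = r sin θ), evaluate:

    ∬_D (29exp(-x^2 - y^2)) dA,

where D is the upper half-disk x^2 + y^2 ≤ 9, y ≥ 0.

The region D is 0 ≤ r ≤ 3, 0 ≤ θ ≤ π in polar coordinates, where x = r cos(θ), y = r sin(θ), and dA = r dr dθ.

Under the substitution, the integrand becomes 29exp(-r^2), so

    ∬_D (29exp(-x^2 - y^2)) dA = ∫_{0}^{π} ∫_{0}^{3} (29exp(-r^2)) · r dr dθ.

Inner integral (in r): ∫_{0}^{3} (29exp(-r^2)) · r dr = 29/2 - 29exp(-9)/2.

Outer integral (in θ): ∫_{0}^{π} (29/2 - 29exp(-9)/2) dθ = -29π (1 - exp(9))exp(-9)/2.

Therefore ∬_D (29exp(-x^2 - y^2)) dA = -29π (1 - exp(9))exp(-9)/2.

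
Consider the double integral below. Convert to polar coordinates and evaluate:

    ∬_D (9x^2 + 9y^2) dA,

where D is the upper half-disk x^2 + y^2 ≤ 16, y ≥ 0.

The region D is 0 ≤ r ≤ 4, 0 ≤ θ ≤ π in polar coordinates, where x = r cos(θ), y = r sin(θ), and dA = r dr dθ.

Under the substitution, the integrand becomes 9r^2, so

    ∬_D (9x^2 + 9y^2) dA = ∫_{0}^{π} ∫_{0}^{4} (9r^2) · r dr dθ.

Inner integral (in r): ∫_{0}^{4} (9r^2) · r dr = 576.

Outer integral (in θ): ∫_{0}^{π} (576) dθ = 576π.

Therefore ∬_D (9x^2 + 9y^2) dA = 576π.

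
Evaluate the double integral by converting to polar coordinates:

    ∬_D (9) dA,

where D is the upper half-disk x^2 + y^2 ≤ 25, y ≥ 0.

The region D is 0 ≤ r ≤ 5, 0 ≤ θ ≤ π in polar coordinates, where x = r cos(θ), y = r sin(θ), and dA = r dr dθ.

Under the substitution, the integrand becomes 9, so

    ∬_D (9) dA = ∫_{0}^{π} ∫_{0}^{5} (9) · r dr dθ.

Inner integral (in r): ∫_{0}^{5} (9) · r dr = 225/2.

Outer integral (in θ): ∫_{0}^{π} (225/2) dθ = 225π/2.

Therefore ∬_D (9) dA = 225π/2.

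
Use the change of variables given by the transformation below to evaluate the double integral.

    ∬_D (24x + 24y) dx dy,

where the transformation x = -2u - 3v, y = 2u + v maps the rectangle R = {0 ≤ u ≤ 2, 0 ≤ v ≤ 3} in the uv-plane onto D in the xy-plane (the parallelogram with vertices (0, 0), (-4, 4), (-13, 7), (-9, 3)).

Compute the Jacobian determinant of (x, y) with respect to (u, v):

    ∂(x,y)/∂(u,v) = | -2  -3 | = (-2)(1) - (-3)(2) = 4.
                   | 2  1 |

Its absolute value is |J| = 4 (the area scaling factor).

Substituting x = -2u - 3v, y = 2u + v into the integrand,

    24x + 24y → -48v,

so the integral becomes

    ∬_R (-48v) · |J| du dv = ∫_0^2 ∫_0^3 (-192v) dv du.

Inner (v): -864.
Outer (u): -1728.

Therefore ∬_D (24x + 24y) dx dy = -1728.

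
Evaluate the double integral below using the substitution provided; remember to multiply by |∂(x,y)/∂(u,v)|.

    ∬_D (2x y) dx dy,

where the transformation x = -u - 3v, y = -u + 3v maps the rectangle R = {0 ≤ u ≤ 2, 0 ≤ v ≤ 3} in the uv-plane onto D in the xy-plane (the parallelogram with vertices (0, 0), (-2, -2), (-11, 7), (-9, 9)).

Compute the Jacobian determinant of (x, y) with respect to (u, v):

    ∂(x,y)/∂(u,v) = | -1  -3 | = (-1)(3) - (-3)(-1) = -6.
                   | -1  3 |

Its absolute value is |J| = 6 (the area scaling factor).

Substituting x = -u - 3v, y = -u + 3v into the integrand,

    2x y → 2u^2 - 18v^2,

so the integral becomes

    ∬_R (2u^2 - 18v^2) · |J| du dv = ∫_0^2 ∫_0^3 (12u^2 - 108v^2) dv du.

Inner (v): 36u^2 - 972.
Outer (u): -1848.

Therefore ∬_D (2x y) dx dy = -1848.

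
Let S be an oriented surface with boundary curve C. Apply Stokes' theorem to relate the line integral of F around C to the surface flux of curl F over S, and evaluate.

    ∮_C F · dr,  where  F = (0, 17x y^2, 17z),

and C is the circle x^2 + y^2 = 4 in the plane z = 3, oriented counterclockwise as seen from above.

Let S be the flat disk x^2 + y^2 ≤ 4 in the plane z = 3, with upward unit normal n̂ = ẑ. By Stokes' theorem,

    ∮_C F · dr = ∬_S (∇ × F) · n̂ dS = ∬_D (curl F)_z dA,

where D is the disk x^2 + y^2 ≤ 4.

Compute the curl of F = (0, 17x y^2, 17z):
    (∇ × F)_x = ∂F_z/∂y - ∂F_y/∂z = 0,
    (∇ × F)_y = ∂F_x/∂z - ∂F_z/∂x = 0,
    (∇ × F)_z = ∂F_y/∂x - ∂F_x/∂y = 17y^2.

On z = 3, (curl F)_z = 17y^2.

Convert to polar (x = r cos θ, y = r sin θ, dA = r dr dθ); the integrand becomes 17r^2sin(θ)^2, so

    ∬_D (curl F)_z dA = ∫_0^{2π} ∫_0^{2} (17r^2sin(θ)^2) · r dr dθ.

Inner (r from 0 to 2): 68sin(θ)^2.
Outer (θ from 0 to 2π): 68π.

Therefore ∮_C F · dr = 68π.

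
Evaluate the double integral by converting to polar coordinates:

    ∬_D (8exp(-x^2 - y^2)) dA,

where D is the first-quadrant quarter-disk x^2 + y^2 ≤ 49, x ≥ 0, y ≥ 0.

The region D is 0 ≤ r ≤ 7, 0 ≤ θ ≤ π/2 in polar coordinates, where x = r cos(θ), y = r sin(θ), and dA = r dr dθ.

Under the substitution, the integrand becomes 8exp(-r^2), so

    ∬_D (8exp(-x^2 - y^2)) dA = ∫_{0}^{π/2} ∫_{0}^{7} (8exp(-r^2)) · r dr dθ.

Inner integral (in r): ∫_{0}^{7} (8exp(-r^2)) · r dr = 4 - 4exp(-49).

Outer integral (in θ): ∫_{0}^{π/2} (4 - 4exp(-49)) dθ = -2π exp(-49) + 2π.

Therefore ∬_D (8exp(-x^2 - y^2)) dA = -2π exp(-49) + 2π.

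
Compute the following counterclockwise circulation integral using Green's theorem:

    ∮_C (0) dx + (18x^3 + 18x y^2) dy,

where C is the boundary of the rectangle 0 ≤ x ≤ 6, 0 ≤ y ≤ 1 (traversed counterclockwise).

Green's theorem converts the closed line integral into a double integral over the enclosed region D:

    ∮_C P dx + Q dy = ∬_D (∂Q/∂x - ∂P/∂y) dA.

Here P = 0, Q = 18x^3 + 18x y^2, so

    ∂Q/∂x = 54x^2 + 18y^2,    ∂P/∂y = 0,
    ∂Q/∂x - ∂P/∂y = 54x^2 + 18y^2.

D is the region 0 ≤ x ≤ 6, 0 ≤ y ≤ 1. Evaluating the double integral:

    ∬_D (54x^2 + 18y^2) dA = ∫_0^{6} ∫_0^{1} (54x^2 + 18y^2) dy dx.

Inner (y from 0 to 1): 54x^2 + 6.
Outer (x from 0 to 6): 3924.

Therefore ∮_C P dx + Q dy = 3924.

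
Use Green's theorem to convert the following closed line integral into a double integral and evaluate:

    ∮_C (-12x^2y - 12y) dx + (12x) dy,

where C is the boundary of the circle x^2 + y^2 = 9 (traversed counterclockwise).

Green's theorem converts the closed line integral into a double integral over the enclosed region D:

    ∮_C P dx + Q dy = ∬_D (∂Q/∂x - ∂P/∂y) dA.

Here P = -12x^2y - 12y, Q = 12x, so

    ∂Q/∂x = 12,    ∂P/∂y = -12x^2 - 12,
    ∂Q/∂x - ∂P/∂y = 12x^2 + 24.

D is the region x^2 + y^2 ≤ 9. Evaluating the double integral:

In polar coordinates (x = r cos θ, y = r sin θ, dA = r dr dθ) the integrand becomes 12r^2cos(θ)^2 + 24, so

    ∬_D (12x^2 + 24) dA = ∫_0^{2π} ∫_0^{3} (12r^2cos(θ)^2 + 24) · r dr dθ.

Inner (r from 0 to 3): 243cos(θ)^2 + 108.
Outer (θ from 0 to 2π): 459π.

Therefore ∮_C P dx + Q dy = 459π.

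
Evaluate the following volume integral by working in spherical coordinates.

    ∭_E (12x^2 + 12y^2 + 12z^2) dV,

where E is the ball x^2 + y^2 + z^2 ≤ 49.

In spherical coordinates, x = ρ sin(φ) cos(θ), y = ρ sin(φ) sin(θ), z = ρ cos(φ), and dV = ρ^2 sin(φ) dρ dφ dθ.

The integrand becomes 12ρ^2, so

    ∭_E (12x^2 + 12y^2 + 12z^2) dV = ∫_{0}^{2π} ∫_{0}^{π} ∫_{0}^{7} (12ρ^2) · ρ^2 sin(φ) dρ dφ dθ.

Inner (ρ): 201684sin(φ)/5.
Middle (φ): 403368/5.
Outer (θ): 806736π/5.

Therefore the triple integral equals 806736π/5.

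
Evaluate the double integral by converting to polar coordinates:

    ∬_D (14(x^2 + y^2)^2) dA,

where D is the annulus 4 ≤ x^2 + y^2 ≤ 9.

The region D is 2 ≤ r ≤ 3, 0 ≤ θ ≤ 2π in polar coordinates, where x = r cos(θ), y = r sin(θ), and dA = r dr dθ.

Under the substitution, the integrand becomes 14r^4, so

    ∬_D (14(x^2 + y^2)^2) dA = ∫_{0}^{2π} ∫_{2}^{3} (14r^4) · r dr dθ.

Inner integral (in r): ∫_{2}^{3} (14r^4) · r dr = 4655/3.

Outer integral (in θ): ∫_{0}^{2π} (4655/3) dθ = 9310π/3.

Therefore ∬_D (14(x^2 + y^2)^2) dA = 9310π/3.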